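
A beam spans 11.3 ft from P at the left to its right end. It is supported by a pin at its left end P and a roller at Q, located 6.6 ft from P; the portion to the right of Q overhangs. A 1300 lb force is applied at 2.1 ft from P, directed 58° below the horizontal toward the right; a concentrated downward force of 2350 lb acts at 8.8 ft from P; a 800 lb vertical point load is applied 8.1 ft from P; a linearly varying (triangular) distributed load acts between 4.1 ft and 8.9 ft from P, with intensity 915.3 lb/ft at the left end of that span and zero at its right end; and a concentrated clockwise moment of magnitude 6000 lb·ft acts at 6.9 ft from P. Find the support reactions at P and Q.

Resultant of the triangular load: ½ × 915.3 × 4.8 = 2196.72 lb, acting at 5.7 ft from P (one-third of the span from the peak).
ΣM about P: Q_y·6.6 − 1300·sin58°·2.1 − 2350·8.8 − 800·8.1 − (½·915.3·4.8)·5.7 − 6000 = 0 → Q_y = 47996.5/6.6 = 7272.2 ≈ 7272 lb.
ΣF_y = 0: P_y + 7272.2 − 1300·sin58° − 2350 − 800 − ½·915.3·4.8 = 0 → P_y = -823.0 lb.
ΣF_x = 0: P_x + 1300·cos58° = 0 → P_x = -688.9 lb.

P_x = -688.9 lb, P_y = -823.0 lb, Q_y = 7272 lb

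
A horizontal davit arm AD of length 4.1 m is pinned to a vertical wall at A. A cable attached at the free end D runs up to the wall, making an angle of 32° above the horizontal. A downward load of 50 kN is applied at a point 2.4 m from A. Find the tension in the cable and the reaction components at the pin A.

T = 55.23 kN, A_x = 46.84 kN, A_y = 20.73 kN

ΣM about A: T·sin32°·4.1 − 50·2.4 = 0 → T = 120/(4.1·0.529919) = 55.2316 ≈ 55.23 kN.
ΣF_x = 0: A_x − T·cos32° = 0 → A_x = 55.2316 × 0.848048 = 46.84 kN.
ΣF_y = 0: A_y + T·sin32° − 50 = 0 → A_y = 50 − 55.2316 × 0.529919 = 20.73 kN.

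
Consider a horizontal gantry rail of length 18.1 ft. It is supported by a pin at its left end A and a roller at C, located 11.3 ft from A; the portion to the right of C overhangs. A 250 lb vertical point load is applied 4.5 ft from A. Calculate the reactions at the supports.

A_x = 0, A_y = 150.4 lb, C_y = 99.56 lb

ΣM about A: C_y·11.3 − 250·4.5 = 0 → C_y = 1125/11.3 = 99.5575 ≈ 99.56 lb.
ΣF_y = 0: A_y + 99.5575 − 250 = 0 → A_y = 150.4 lb.
ΣF_x = 0: no horizontal applied forces, so A_x = 0.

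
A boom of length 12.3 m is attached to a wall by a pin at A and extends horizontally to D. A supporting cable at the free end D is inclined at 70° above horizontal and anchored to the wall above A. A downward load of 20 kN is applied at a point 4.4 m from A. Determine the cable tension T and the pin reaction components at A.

ΣM about A: T·sin70°·12.3 − 20·4.4 = 0 → T = 88/(12.3·0.939693) = 7.61363 ≈ 7.614 kN.
ΣF_x = 0: A_x − T·cos70° = 0 → A_x = 7.61363 × 0.34202 = 2.604 kN.
ΣF_y = 0: A_y + T·sin70° − 20 = 0 → A_y = 20 − 7.61363 × 0.939693 = 12.85 kN.

T = 7.614 kN, A_x = 2.604 kN, A_y = 12.85 kN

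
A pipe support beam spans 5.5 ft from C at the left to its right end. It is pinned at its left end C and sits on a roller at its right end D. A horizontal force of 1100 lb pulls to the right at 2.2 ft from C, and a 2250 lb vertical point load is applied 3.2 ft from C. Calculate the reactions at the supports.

C_x = -1100 lb, C_y = 940.9 lb, D_y = 1309 lb

ΣM about C: D_y·5.5 − 2250·3.2 = 0 → D_y = 7200/5.5 = 1309.09 ≈ 1309 lb.
ΣF_y = 0: C_y + 1309.09 − 2250 = 0 → C_y = 940.9 lb.
ΣF_x = 0: C_x + 1100 = 0 → C_x = -1100 lb.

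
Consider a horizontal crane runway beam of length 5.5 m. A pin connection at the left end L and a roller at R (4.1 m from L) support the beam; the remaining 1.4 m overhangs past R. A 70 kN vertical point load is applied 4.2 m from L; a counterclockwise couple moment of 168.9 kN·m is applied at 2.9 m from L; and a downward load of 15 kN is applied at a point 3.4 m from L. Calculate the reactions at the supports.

ΣM about L: R_y·4.1 − 70·4.2 + 168.9 − 15·3.4 = 0 → R_y = 176.1/4.1 = 42.9512 ≈ 42.95 kN.
ΣF_y = 0: L_y + 42.9512 − 70 − 15 = 0 → L_y = 42.05 kN.
ΣF_x = 0: no horizontal applied forces, so L_x = 0.

L_x = 0, L_y = 42.05 kN, R_y = 42.95 kN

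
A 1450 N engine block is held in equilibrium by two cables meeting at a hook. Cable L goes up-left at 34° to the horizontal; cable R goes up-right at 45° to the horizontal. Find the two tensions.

T_L = 1044 N, T_R = 1225 N

ΣF_x = 0: −T_L·cos34° + T_R·cos45° = 0 → T_R = 1.17244·T_L.
ΣF_y = 0: T_L·sin34° + T_R·sin45° = 1450.
Substitute: T_L·(0.559193 + 1.17244·0.707107) = 1450 → T_L = 1044.49 ≈ 1044 N.
Then T_R = 1.17244 × 1044.49 = 1225 N.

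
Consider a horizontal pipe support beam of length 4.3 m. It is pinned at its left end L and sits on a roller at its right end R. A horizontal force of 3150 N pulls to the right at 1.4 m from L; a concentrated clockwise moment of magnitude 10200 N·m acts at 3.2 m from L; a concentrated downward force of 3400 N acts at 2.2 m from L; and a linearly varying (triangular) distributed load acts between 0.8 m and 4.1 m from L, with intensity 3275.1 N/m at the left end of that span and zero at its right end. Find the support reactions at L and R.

L_x = -3150 N, L_y = 2305 N, R_y = 6499 N

Resultant of the triangular load: ½ × 3275.1 × 3.3 = 5403.915 N, acting at 1.9 m from L (one-third of the span from the peak).
Moments about L: R_y·4.3 − 10200 − 3400·2.2 − (½·3275.1·3.3)·1.9 = 0 → R_y = 27947.4385/4.3 = 6499.4 ≈ 6499 N.
ΣF_y = 0: L_y + 6499.4 − 3400 − ½·3275.1·3.3 = 0 → L_y = 2305 N.
ΣF_x = 0: L_x + 3150 = 0 → L_x = -3150 N.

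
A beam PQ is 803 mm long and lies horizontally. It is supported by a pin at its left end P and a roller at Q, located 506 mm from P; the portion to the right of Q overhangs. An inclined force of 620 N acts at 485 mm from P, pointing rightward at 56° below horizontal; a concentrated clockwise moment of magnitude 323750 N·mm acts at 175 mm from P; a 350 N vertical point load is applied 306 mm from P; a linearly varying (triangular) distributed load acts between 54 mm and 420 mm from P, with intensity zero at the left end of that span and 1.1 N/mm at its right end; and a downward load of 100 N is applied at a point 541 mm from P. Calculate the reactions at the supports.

P_x = -346.7 N, P_y = -404.3 N, Q_y = 1570 N

Resultant of the triangular load: ½ × 1.1 × 366 = 201.3 N, acting at 298 mm from P (one-third of the span from the peak).
Moments about P: Q_y·506 − 620·sin56°·485 − 323750 − 350·306 − (½·1.1·366)·298 − 100·541 = 0 → Q_y = 794229/506 = 1569.62 ≈ 1570 N.
ΣF_y = 0: P_y + 1569.62 − 620·sin56° − 350 − ½·1.1·366 − 100 = 0 → P_y = -404.3 N.
ΣF_x = 0: P_x + 620·cos56° = 0 → P_x = -346.7 N.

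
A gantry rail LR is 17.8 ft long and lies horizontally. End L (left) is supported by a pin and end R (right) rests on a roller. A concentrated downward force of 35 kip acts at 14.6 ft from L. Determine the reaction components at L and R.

L_x = 0, L_y = 6.292 kip, R_y = 28.71 kip

Moments about L: R_y·17.8 − 35·14.6 = 0 → R_y = 511/17.8 = 28.7079 ≈ 28.71 kip.
ΣF_y = 0: L_y + 28.7079 − 35 = 0 → L_y = 6.292 kip.
ΣF_x = 0: no horizontal applied forces, so L_x = 0.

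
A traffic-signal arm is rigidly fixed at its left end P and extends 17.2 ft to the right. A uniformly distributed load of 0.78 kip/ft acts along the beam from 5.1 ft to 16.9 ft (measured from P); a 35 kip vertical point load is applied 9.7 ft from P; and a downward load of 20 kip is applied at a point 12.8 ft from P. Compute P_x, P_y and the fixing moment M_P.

P_x = 0, P_y = 64.20 kip, M_P = 696.7 kip·ft

Resultant of the distributed load: 0.78 × 11.8 = 9.204 kip at 11 ft from P.
ΣF_x = 0: P_x = 0.
ΣF_y = 0: P_y − 0.78·11.8 − 35 − 20 = 0 → P_y = 64.20 kip.
ΣM about P: M_P − (0.78·11.8)·11 − 35·9.7 − 20·12.8 = 0 → M_P = 696.7 kip·ft.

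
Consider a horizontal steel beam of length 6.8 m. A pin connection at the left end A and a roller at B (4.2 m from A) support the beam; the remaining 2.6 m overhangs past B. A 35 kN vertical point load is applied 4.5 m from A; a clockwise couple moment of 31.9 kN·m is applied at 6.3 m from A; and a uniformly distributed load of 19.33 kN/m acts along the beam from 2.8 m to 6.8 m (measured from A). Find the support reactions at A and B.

A_x = 0, A_y = -21.14 kN, B_y = 133.5 kN

Resultant of the distributed load: 19.33 × 4 = 77.32 kN at 4.8 m from A.
Moments about A: B_y·4.2 − 35·4.5 − 31.9 − (19.33·4)·4.8 = 0 → B_y = 560.536/4.2 = 133.461 ≈ 133.5 kN.
ΣF_y = 0: A_y + 133.461 − 35 − 19.33·4 = 0 → A_y = -21.14 kN.
ΣF_x = 0: no horizontal applied forces, so A_x = 0.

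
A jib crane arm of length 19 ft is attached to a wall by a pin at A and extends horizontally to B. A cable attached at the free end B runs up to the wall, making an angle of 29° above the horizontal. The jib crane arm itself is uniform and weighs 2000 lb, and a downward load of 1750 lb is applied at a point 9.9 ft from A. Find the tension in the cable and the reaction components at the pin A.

ΣM about A: T·sin29°·19 − 2000·9.5 − 1750·9.9 = 0 → T = 36325/(19·0.48481) = 3943.49 ≈ 3943 lb.
ΣF_x = 0: A_x − T·cos29° = 0 → A_x = 3943.49 × 0.87462 = 3449 lb.
ΣF_y = 0: A_y + T·sin29° − 2000 − 1750 = 0 → A_y = 3750 − 3943.49 × 0.48481 = 1838 lb.

T = 3943 lb, A_x = 3449 lb, A_y = 1838 lb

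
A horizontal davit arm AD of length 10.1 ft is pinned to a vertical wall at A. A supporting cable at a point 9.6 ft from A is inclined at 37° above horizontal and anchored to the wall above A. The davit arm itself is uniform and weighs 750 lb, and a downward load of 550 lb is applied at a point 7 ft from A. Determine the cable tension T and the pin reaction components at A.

T = 1322 lb, A_x = 1056 lb, A_y = 504.4 lb

ΣM about A: T·sin37°·9.6 − 750·5.05 − 550·7 = 0 → T = 7637.5/(9.6·0.601815) = 1321.96 ≈ 1322 lb.
ΣF_x = 0: A_x − T·cos37° = 0 → A_x = 1321.96 × 0.798636 = 1056 lb.
ΣF_y = 0: A_y + T·sin37° − 750 − 550 = 0 → A_y = 1300 − 1321.96 × 0.601815 = 504.4 lb.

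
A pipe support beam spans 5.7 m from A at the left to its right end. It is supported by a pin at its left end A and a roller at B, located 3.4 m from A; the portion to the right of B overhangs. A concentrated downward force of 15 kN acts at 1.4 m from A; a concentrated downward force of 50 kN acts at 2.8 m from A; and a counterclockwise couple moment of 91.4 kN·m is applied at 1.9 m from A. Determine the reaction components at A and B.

A_x = 0, A_y = 44.53 kN, B_y = 20.47 kN

ΣM about A: B_y·3.4 − 15·1.4 − 50·2.8 + 91.4 = 0 → B_y = 69.6/3.4 = 20.4706 ≈ 20.47 kN.
ΣF_y = 0: A_y + 20.4706 − 15 − 50 = 0 → A_y = 44.53 kN.
ΣF_x = 0: no horizontal applied forces, so A_x = 0.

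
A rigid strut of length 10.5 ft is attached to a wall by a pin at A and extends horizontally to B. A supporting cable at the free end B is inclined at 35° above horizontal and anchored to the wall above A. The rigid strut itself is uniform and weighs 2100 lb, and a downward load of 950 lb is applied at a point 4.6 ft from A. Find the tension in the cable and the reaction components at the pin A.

T = 2556 lb, A_x = 2094 lb, A_y = 1584 lb

ΣM about A: T·sin35°·10.5 − 2100·5.25 − 950·4.6 = 0 → T = 15395/(10.5·0.573576) = 2556.23 ≈ 2556 lb.
ΣF_x = 0: A_x − T·cos35° = 0 → A_x = 2556.23 × 0.819152 = 2094 lb.
ΣF_y = 0: A_y + T·sin35° − 2100 − 950 = 0 → A_y = 3050 − 2556.23 × 0.573576 = 1584 lb.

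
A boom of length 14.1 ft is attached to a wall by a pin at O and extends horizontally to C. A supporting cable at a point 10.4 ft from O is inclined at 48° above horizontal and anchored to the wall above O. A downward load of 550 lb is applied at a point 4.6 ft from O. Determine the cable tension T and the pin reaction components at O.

T = 327.4 lb, O_x = 219.0 lb, O_y = 306.7 lb

ΣM about O: T·sin48°·10.4 − 550·4.6 = 0 → T = 2530/(10.4·0.743145) = 327.351 ≈ 327.4 lb.
ΣF_x = 0: O_x − T·cos48° = 0 → O_x = 327.351 × 0.669131 = 219.0 lb.
ΣF_y = 0: O_y + T·sin48° − 550 = 0 → O_y = 550 − 327.351 × 0.743145 = 306.7 lb.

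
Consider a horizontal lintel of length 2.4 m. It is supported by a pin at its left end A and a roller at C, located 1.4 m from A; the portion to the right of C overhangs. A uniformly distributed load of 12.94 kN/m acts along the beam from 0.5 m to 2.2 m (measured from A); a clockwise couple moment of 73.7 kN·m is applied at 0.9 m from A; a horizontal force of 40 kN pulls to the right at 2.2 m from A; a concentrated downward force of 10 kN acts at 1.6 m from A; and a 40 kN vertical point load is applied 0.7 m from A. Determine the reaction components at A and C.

Resultant of the distributed load: 12.94 × 1.7 = 21.998 kN at 1.35 m from A.
Taking moments about A: C_y·1.4 − (12.94·1.7)·1.35 − 73.7 − 10·1.6 − 40·0.7 = 0 → C_y = 147.3973/1.4 = 105.284 ≈ 105.3 kN.
ΣF_y = 0: A_y + 105.284 − 12.94·1.7 − 10 − 40 = 0 → A_y = -33.29 kN.
ΣF_x = 0: A_x + 40 = 0 → A_x = -40.00 kN.

A_x = -40.00 kN, A_y = -33.29 kN, C_y = 105.3 kN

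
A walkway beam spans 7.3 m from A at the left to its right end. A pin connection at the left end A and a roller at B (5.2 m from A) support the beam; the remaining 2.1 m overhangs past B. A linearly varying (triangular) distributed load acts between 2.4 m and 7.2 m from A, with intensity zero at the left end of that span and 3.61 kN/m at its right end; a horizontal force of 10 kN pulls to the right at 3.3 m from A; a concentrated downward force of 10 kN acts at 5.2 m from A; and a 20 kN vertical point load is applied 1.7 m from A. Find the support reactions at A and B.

A_x = -10.00 kN, A_y = 12.80 kN, B_y = 25.87 kN

Resultant of the triangular load: ½ × 3.61 × 4.8 = 8.664 kN, acting at 5.6 m from A (one-third of the span from the peak).
ΣM about A: B_y·5.2 − (½·3.61·4.8)·5.6 − 10·5.2 − 20·1.7 = 0 → B_y = 134.5184/5.2 = 25.8689 ≈ 25.87 kN.
ΣF_y = 0: A_y + 25.8689 − ½·3.61·4.8 − 10 − 20 = 0 → A_y = 12.80 kN.
ΣF_x = 0: A_x + 10 = 0 → A_x = -10.00 kN.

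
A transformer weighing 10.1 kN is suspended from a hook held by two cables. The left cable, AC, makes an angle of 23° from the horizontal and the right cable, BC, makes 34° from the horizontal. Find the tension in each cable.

T_AC = 9.984 kN, T_BC = 11.09 kN

ΣF_x = 0: −T_AC·cos23° + T_BC·cos34° = 0 → T_BC = 1.11033·T_AC.
ΣF_y = 0: T_AC·sin23° + T_BC·sin34° = 10.1.
Substitute: T_AC·(0.390731 + 1.11033·0.559193) = 10.1 → T_AC = 9.98399 ≈ 9.984 kN.
Then T_BC = 1.11033 × 9.98399 = 11.09 kN.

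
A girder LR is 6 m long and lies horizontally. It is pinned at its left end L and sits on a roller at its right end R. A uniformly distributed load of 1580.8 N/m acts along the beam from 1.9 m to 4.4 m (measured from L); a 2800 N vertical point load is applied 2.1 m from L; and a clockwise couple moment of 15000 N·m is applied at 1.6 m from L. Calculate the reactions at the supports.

Resultant of the distributed load: 1580.8 × 2.5 = 3952 N at 3.15 m from L.
Taking moments about L: R_y·6 − (1580.8·2.5)·3.15 − 2800·2.1 − 15000 = 0 → R_y = 33328.8/6 = 5554.8 ≈ 5555 N.
ΣF_y = 0: L_y + 5554.8 − 1580.8·2.5 − 2800 = 0 → L_y = 1197 N.
ΣF_x = 0: no horizontal applied forces, so L_x = 0.

L_x = 0, L_y = 1197 N, R_y = 5555 N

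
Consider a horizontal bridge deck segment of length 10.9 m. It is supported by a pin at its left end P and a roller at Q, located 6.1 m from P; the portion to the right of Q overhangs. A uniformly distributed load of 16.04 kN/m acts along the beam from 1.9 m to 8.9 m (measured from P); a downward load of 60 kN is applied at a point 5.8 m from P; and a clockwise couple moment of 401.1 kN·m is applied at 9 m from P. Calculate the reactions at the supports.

P_x = 0, P_y = -49.92 kN, Q_y = 222.2 kN

Resultant of the distributed load: 16.04 × 7 = 112.28 kN at 5.4 m from P.
Moments about P: Q_y·6.1 − (16.04·7)·5.4 − 60·5.8 − 401.1 = 0 → Q_y = 1355.412/6.1 = 222.199 ≈ 222.2 kN.
ΣF_y = 0: P_y + 222.199 − 16.04·7 − 60 = 0 → P_y = -49.92 kN.
ΣF_x = 0: no horizontal applied forces, so P_x = 0.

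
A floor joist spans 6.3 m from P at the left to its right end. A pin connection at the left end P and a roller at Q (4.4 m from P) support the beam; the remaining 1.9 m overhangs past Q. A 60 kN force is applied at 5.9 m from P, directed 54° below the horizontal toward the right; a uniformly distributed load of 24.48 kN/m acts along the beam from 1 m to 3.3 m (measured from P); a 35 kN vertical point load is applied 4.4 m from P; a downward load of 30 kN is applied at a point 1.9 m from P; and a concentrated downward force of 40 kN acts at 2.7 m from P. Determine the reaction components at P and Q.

Resultant of the distributed load: 24.48 × 2.3 = 56.304 kN at 2.15 m from P.
Taking moments about P: Q_y·4.4 − 60·sin54°·5.9 − (24.48·2.3)·2.15 − 35·4.4 − 30·1.9 − 40·2.7 = 0 → Q_y = 726.446/4.4 = 165.101 ≈ 165.1 kN.
ΣF_y = 0: P_y + 165.101 − 60·sin54° − 24.48·2.3 − 35 − 30 − 40 = 0 → P_y = 44.74 kN.
ΣF_x = 0: P_x + 60·cos54° = 0 → P_x = -35.27 kN.

P_x = -35.27 kN, P_y = 44.74 kN, Q_y = 165.1 kN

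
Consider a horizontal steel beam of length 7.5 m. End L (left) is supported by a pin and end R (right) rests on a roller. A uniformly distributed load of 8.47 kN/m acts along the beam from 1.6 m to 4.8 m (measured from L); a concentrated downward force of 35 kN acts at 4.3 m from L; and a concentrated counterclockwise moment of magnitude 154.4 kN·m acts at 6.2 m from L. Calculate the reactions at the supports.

L_x = 0, L_y = 51.06 kN, R_y = 11.04 kN

Resultant of the distributed load: 8.47 × 3.2 = 27.104 kN at 3.2 m from L.
Taking moments about L: R_y·7.5 − (8.47·3.2)·3.2 − 35·4.3 + 154.4 = 0 → R_y = 82.8328/7.5 = 11.0444 ≈ 11.04 kN.
ΣF_y = 0: L_y + 11.0444 − 8.47·3.2 − 35 = 0 → L_y = 51.06 kN.
ΣF_x = 0: no horizontal applied forces, so L_x = 0.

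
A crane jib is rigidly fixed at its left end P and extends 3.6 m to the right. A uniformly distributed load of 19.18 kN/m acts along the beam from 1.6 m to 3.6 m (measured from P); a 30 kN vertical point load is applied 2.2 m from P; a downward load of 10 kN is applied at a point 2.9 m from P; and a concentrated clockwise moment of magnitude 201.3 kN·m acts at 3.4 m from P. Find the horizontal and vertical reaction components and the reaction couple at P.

Resultant of the distributed load: 19.18 × 2 = 38.36 kN at 2.6 m from P.
ΣF_x = 0: P_x = 0.
ΣF_y = 0: P_y − 19.18·2 − 30 − 10 = 0 → P_y = 78.36 kN.
ΣM about P: M_P − (19.18·2)·2.6 − 30·2.2 − 10·2.9 − 201.3 = 0 → M_P = 396.0 kN·m.

P_x = 0, P_y = 78.36 kN, M_P = 396.0 kN·m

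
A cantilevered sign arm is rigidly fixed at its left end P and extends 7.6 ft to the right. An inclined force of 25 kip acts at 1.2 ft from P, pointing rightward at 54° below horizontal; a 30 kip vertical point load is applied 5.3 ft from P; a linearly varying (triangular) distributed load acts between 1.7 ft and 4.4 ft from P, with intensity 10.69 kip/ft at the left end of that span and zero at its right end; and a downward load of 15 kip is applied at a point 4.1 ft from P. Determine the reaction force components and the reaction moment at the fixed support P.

P_x = -14.69 kip, P_y = 79.66 kip, M_P = 282.3 kip·ft

Resultant of the triangular load: ½ × 10.69 × 2.7 = 14.4315 kip, acting at 2.6 ft from P (one-third of the span from the peak).
ΣF_x = 0: P_x + 25·cos54° = 0 → P_x = -14.69 kip.
ΣF_y = 0: P_y − 25·sin54° − 30 − ½·10.69·2.7 − 15 = 0 → P_y = 79.66 kip.
ΣM about P: M_P − 25·sin54°·1.2 − 30·5.3 − (½·10.69·2.7)·2.6 − 15·4.1 = 0 → M_P = 282.3 kip·ft.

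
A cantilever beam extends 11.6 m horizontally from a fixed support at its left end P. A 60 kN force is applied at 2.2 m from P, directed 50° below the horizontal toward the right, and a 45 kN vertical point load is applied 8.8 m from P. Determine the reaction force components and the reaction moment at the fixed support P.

ΣF_x = 0: P_x + 60·cos50° = 0 → P_x = -38.57 kN.
ΣF_y = 0: P_y − 60·sin50° − 45 = 0 → P_y = 90.96 kN.
ΣM about P: M_P − 60·sin50°·2.2 − 45·8.8 = 0 → M_P = 497.1 kN·m.

P_x = -38.57 kN, P_y = 90.96 kN, M_P = 497.1 kN·m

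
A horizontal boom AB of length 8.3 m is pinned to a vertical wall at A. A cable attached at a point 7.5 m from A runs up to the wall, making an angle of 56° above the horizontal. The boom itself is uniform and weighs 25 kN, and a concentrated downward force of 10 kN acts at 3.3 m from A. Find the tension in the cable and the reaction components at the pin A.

T = 21.99 kN, A_x = 12.30 kN, A_y = 16.77 kN

ΣM about A: T·sin56°·7.5 − 25·4.15 − 10·3.3 = 0 → T = 136.75/(7.5·0.829038) = 21.9934 ≈ 21.99 kN.
ΣF_x = 0: A_x − T·cos56° = 0 → A_x = 21.9934 × 0.559193 = 12.30 kN.
ΣF_y = 0: A_y + T·sin56° − 25 − 10 = 0 → A_y = 35 − 21.9934 × 0.829038 = 16.77 kN.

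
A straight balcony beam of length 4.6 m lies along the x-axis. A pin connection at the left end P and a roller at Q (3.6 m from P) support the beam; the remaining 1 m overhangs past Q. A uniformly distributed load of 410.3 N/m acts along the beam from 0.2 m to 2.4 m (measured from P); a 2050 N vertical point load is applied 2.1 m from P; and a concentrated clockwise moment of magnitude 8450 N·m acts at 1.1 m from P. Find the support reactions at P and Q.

P_x = 0, P_y = -916.4 N, Q_y = 3869 N

Resultant of the distributed load: 410.3 × 2.2 = 902.66 N at 1.3 m from P.
ΣM about P: Q_y·3.6 − (410.3·2.2)·1.3 − 2050·2.1 − 8450 = 0 → Q_y = 13928.458/3.6 = 3869.02 ≈ 3869 N.
ΣF_y = 0: P_y + 3869.02 − 410.3·2.2 − 2050 = 0 → P_y = -916.4 N.
ΣF_x = 0: no horizontal applied forces, so P_x = 0.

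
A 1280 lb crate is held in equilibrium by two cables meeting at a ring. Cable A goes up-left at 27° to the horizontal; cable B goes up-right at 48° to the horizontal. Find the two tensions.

T_A = 886.7 lb, T_B = 1181 lb

ΣF_x = 0: −T_A·cos27° + T_B·cos48° = 0 → T_B = 1.33159·T_A.
ΣF_y = 0: T_A·sin27° + T_B·sin48° = 1280.
Substitute: T_A·(0.45399 + 1.33159·0.743145) = 1280 → T_A = 886.7 lb.
Then T_B = 1.33159 × 886.7 = 1181 lb.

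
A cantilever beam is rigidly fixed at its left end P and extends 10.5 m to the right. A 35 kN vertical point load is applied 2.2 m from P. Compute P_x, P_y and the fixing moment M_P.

ΣF_x = 0: P_x = 0.
ΣF_y = 0: P_y − 35 = 0 → P_y = 35.00 kN.
ΣM about P: M_P − 35·2.2 = 0 → M_P = 77.00 kN·m.

P_x = 0, P_y = 35.00 kN, M_P = 77.00 kN·m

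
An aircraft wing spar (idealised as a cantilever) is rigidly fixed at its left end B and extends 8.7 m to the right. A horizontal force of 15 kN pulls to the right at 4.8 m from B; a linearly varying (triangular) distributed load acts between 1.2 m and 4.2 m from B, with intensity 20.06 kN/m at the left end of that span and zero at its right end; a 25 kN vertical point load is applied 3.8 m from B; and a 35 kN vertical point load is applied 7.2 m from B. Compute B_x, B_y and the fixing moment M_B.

B_x = -15.00 kN, B_y = 90.09 kN, M_B = 413.2 kN·m

Resultant of the triangular load: ½ × 20.06 × 3 = 30.09 kN, acting at 2.2 m from B (one-third of the span from the peak).
ΣF_x = 0: B_x + 15 = 0 → B_x = -15.00 kN.
ΣF_y = 0: B_y − ½·20.06·3 − 25 − 35 = 0 → B_y = 90.09 kN.
ΣM about B: M_B − (½·20.06·3)·2.2 − 25·3.8 − 35·7.2 = 0 → M_B = 413.2 kN·m.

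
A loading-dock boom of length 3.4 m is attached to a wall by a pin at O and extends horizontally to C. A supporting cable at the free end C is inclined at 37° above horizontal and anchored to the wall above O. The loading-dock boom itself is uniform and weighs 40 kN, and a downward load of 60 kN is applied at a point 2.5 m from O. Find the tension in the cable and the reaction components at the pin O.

ΣM about O: T·sin37°·3.4 − 40·1.7 − 60·2.5 = 0 → T = 218/(3.4·0.601815) = 106.54 ≈ 106.5 kN.
ΣF_x = 0: O_x − T·cos37° = 0 → O_x = 106.54 × 0.798636 = 85.09 kN.
ΣF_y = 0: O_y + T·sin37° − 40 − 60 = 0 → O_y = 100 − 106.54 × 0.601815 = 35.88 kN.

T = 106.5 kN, O_x = 85.09 kN, O_y = 35.88 kN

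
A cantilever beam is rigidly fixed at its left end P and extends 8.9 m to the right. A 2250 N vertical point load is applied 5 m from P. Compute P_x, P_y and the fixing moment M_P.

P_x = 0, P_y = 2250 N, M_P = 11250 N·m

ΣF_x = 0: P_x = 0.
ΣF_y = 0: P_y − 2250 = 0 → P_y = 2250 N.
ΣM about P: M_P − 2250·5 = 0 → M_P = 11250 N·m.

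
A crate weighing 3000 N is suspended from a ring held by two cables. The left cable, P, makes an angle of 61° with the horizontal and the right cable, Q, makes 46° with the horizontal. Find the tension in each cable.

ΣF_x = 0: −T_P·cos61° + T_Q·cos46° = 0 → T_Q = 0.697911·T_P.
ΣF_y = 0: T_P·sin61° + T_Q·sin46° = 3000.
Substitute: T_P·(0.87462 + 0.697911·0.71934) = 3000 → T_P = 2179.19 ≈ 2179 N.
Then T_Q = 0.697911 × 2179.19 = 1521 N.

T_P = 2179 N, T_Q = 1521 N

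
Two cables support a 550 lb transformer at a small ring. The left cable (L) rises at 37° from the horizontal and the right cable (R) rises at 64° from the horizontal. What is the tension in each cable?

T_L = 245.6 lb, T_R = 447.5 lb

ΣF_x = 0: −T_L·cos37° + T_R·cos64° = 0 → T_R = 1.82182·T_L.
ΣF_y = 0: T_L·sin37° + T_R·sin64° = 550.
Substitute: T_L·(0.601815 + 1.82182·0.898794) = 550 → T_L = 245.617 ≈ 245.6 lb.
Then T_R = 1.82182 × 245.617 = 447.5 lb.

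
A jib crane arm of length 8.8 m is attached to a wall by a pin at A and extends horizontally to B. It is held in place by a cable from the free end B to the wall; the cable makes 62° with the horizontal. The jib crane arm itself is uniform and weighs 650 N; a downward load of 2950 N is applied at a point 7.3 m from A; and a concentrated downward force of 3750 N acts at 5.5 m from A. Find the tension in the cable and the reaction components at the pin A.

T = 5794 N, A_x = 2720 N, A_y = 2234 N

ΣM about A: T·sin62°·8.8 − 650·4.4 − 2950·7.3 − 3750·5.5 = 0 → T = 45020/(8.8·0.882948) = 5794.12 ≈ 5794 N.
ΣF_x = 0: A_x − T·cos62° = 0 → A_x = 5794.12 × 0.469472 = 2720 N.
ΣF_y = 0: A_y + T·sin62° − 650 − 2950 − 3750 = 0 → A_y = 7350 − 5794.12 × 0.882948 = 2234 N.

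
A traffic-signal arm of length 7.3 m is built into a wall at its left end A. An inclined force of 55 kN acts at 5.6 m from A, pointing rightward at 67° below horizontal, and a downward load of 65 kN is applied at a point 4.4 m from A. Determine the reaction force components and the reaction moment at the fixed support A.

ΣF_x = 0: A_x + 55·cos67° = 0 → A_x = -21.49 kN.
ΣF_y = 0: A_y − 55·sin67° − 65 = 0 → A_y = 115.6 kN.
ΣM about A: M_A − 55·sin67°·5.6 − 65·4.4 = 0 → M_A = 569.5 kN·m.

A_x = -21.49 kN, A_y = 115.6 kN, M_A = 569.5 kN·m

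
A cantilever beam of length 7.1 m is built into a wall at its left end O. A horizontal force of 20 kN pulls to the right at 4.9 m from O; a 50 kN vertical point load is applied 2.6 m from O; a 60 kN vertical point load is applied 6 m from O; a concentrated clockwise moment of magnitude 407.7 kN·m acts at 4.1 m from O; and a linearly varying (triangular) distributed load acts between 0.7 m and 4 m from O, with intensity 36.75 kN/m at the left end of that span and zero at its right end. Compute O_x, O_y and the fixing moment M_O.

Resultant of the triangular load: ½ × 36.75 × 3.3 = 60.6375 kN, acting at 1.8 m from O (one-third of the span from the peak).
ΣF_x = 0: O_x + 20 = 0 → O_x = -20.00 kN.
ΣF_y = 0: O_y − 50 − 60 − ½·36.75·3.3 = 0 → O_y = 170.6 kN.
ΣM about O: M_O − 50·2.6 − 60·6 − 407.7 − (½·36.75·3.3)·1.8 = 0 → M_O = 1007 kN·m.

O_x = -20.00 kN, O_y = 170.6 kN, M_O = 1007 kN·m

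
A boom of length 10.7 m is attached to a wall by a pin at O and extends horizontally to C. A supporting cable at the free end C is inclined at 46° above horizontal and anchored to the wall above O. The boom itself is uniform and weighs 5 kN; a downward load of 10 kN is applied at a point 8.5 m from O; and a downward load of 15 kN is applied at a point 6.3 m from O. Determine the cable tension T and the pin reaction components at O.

ΣM about O: T·sin46°·10.7 − 5·5.35 − 10·8.5 − 15·6.3 = 0 → T = 206.25/(10.7·0.71934) = 26.7964 ≈ 26.80 kN.
ΣF_x = 0: O_x − T·cos46° = 0 → O_x = 26.7964 × 0.694658 = 18.61 kN.
ΣF_y = 0: O_y + T·sin46° − 5 − 10 − 15 = 0 → O_y = 30 − 26.7964 × 0.71934 = 10.72 kN.

T = 26.80 kN, O_x = 18.61 kN, O_y = 10.72 kN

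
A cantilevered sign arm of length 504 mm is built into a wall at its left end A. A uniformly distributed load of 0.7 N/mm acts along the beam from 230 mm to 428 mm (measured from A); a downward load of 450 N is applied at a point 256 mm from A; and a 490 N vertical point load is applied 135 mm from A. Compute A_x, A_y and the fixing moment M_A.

A_x = 0, A_y = 1079 N, M_A = 226900 N·mm

Resultant of the distributed load: 0.7 × 198 = 138.6 N at 329 mm from A.
ΣF_x = 0: A_x = 0.
ΣF_y = 0: A_y − 0.7·198 − 450 − 490 = 0 → A_y = 1079 N.
ΣM about A: M_A − (0.7·198)·329 − 450·256 − 490·135 = 0 → M_A = 226900 N·mm.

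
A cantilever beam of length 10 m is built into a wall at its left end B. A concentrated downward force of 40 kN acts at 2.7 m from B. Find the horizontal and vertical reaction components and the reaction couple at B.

B_x = 0, B_y = 40.00 kN, M_B = 108.0 kN·m

ΣF_x = 0: B_x = 0.
ΣF_y = 0: B_y − 40 = 0 → B_y = 40.00 kN.
ΣM about B: M_B − 40·2.7 = 0 → M_B = 108.0 kN·m.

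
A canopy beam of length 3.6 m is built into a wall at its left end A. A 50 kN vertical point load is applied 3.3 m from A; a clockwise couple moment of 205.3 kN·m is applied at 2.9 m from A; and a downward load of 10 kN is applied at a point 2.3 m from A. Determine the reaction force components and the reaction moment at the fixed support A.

ΣF_x = 0: A_x = 0.
ΣF_y = 0: A_y − 50 − 10 = 0 → A_y = 60.00 kN.
ΣM about A: M_A − 50·3.3 − 205.3 − 10·2.3 = 0 → M_A = 393.3 kN·m.

A_x = 0, A_y = 60.00 kN, M_A = 393.3 kN·m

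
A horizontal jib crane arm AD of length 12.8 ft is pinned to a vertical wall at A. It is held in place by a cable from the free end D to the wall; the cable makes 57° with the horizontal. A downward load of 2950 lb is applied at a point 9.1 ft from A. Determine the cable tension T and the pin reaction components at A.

T = 2501 lb, A_x = 1362 lb, A_y = 852.7 lb

ΣM about A: T·sin57°·12.8 − 2950·9.1 = 0 → T = 26845/(12.8·0.838671) = 2500.7 ≈ 2501 lb.
ΣF_x = 0: A_x − T·cos57° = 0 → A_x = 2500.7 × 0.544639 = 1362 lb.
ΣF_y = 0: A_y + T·sin57° − 2950 = 0 → A_y = 2950 − 2500.7 × 0.838671 = 852.7 lb.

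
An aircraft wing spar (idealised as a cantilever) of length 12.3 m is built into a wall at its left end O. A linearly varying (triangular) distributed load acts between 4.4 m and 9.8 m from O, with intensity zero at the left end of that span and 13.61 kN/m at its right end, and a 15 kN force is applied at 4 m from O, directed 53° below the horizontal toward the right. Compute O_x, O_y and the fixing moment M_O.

Resultant of the triangular load: ½ × 13.61 × 5.4 = 36.747 kN, acting at 8 m from O (one-third of the span from the peak).
ΣF_x = 0: O_x + 15·cos53° = 0 → O_x = -9.027 kN.
ΣF_y = 0: O_y − ½·13.61·5.4 − 15·sin53° = 0 → O_y = 48.73 kN.
ΣM about O: M_O − (½·13.61·5.4)·8 − 15·sin53°·4 = 0 → M_O = 341.9 kN·m.

O_x = -9.027 kN, O_y = 48.73 kN, M_O = 341.9 kN·m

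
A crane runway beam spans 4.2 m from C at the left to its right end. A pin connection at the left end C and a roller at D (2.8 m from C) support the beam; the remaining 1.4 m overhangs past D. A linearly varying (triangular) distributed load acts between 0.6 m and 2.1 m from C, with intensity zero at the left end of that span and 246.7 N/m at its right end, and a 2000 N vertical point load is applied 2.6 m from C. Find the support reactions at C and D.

Resultant of the triangular load: ½ × 246.7 × 1.5 = 185.025 N, acting at 1.6 m from C (one-third of the span from the peak).
ΣM about C: D_y·2.8 − (½·246.7·1.5)·1.6 − 2000·2.6 = 0 → D_y = 5496.04/2.8 = 1962.87 ≈ 1963 N.
ΣF_y = 0: C_y + 1962.87 − ½·246.7·1.5 − 2000 = 0 → C_y = 222.2 N.
ΣF_x = 0: no horizontal applied forces, so C_x = 0.

C_x = 0, C_y = 222.2 N, D_y = 1963 N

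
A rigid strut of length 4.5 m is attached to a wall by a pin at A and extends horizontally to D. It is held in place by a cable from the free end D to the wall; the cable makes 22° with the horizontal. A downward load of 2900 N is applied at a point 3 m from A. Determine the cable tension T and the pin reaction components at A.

ΣM about A: T·sin22°·4.5 − 2900·3 = 0 → T = 8700/(4.5·0.374607) = 5160.96 ≈ 5161 N.
ΣF_x = 0: A_x − T·cos22° = 0 → A_x = 5160.96 × 0.927184 = 4785 N.
ΣF_y = 0: A_y + T·sin22° − 2900 = 0 → A_y = 2900 − 5160.96 × 0.374607 = 966.7 N.

T = 5161 N, A_x = 4785 N, A_y = 966.7 N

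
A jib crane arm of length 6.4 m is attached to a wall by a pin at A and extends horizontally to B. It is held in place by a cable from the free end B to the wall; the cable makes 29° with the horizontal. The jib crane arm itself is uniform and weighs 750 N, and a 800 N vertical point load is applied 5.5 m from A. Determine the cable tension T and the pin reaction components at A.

T = 2192 N, A_x = 1917 N, A_y = 487.5 N

ΣM about A: T·sin29°·6.4 − 750·3.2 − 800·5.5 = 0 → T = 6800/(6.4·0.48481) = 2191.58 ≈ 2192 N.
ΣF_x = 0: A_x − T·cos29° = 0 → A_x = 2191.58 × 0.87462 = 1917 N.
ΣF_y = 0: A_y + T·sin29° − 750 − 800 = 0 → A_y = 1550 − 2191.58 × 0.48481 = 487.5 N.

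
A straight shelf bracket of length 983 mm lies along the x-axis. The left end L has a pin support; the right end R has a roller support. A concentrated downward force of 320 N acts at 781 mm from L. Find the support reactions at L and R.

L_x = 0, L_y = 65.76 N, R_y = 254.2 N

ΣM about L: R_y·983 − 320·781 = 0 → R_y = 249920/983 = 254.242 ≈ 254.2 N.
ΣF_y = 0: L_y + 254.242 − 320 = 0 → L_y = 65.76 N.
ΣF_x = 0: no horizontal applied forces, so L_x = 0.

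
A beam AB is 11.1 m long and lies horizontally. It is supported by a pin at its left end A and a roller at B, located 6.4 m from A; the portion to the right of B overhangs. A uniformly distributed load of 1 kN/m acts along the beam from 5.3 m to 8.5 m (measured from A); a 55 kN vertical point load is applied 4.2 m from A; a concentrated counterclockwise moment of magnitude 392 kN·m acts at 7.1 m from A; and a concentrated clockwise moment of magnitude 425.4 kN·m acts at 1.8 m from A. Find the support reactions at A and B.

Resultant of the distributed load: 1 × 3.2 = 3.2 kN at 6.9 m from A.
Moments about A: B_y·6.4 − (1·3.2)·6.9 − 55·4.2 + 392 − 425.4 = 0 → B_y = 286.48/6.4 = 44.7625 ≈ 44.76 kN.
ΣF_y = 0: A_y + 44.7625 − 1·3.2 − 55 = 0 → A_y = 13.44 kN.
ΣF_x = 0: no horizontal applied forces, so A_x = 0.

A_x = 0, A_y = 13.44 kN, B_y = 44.76 kN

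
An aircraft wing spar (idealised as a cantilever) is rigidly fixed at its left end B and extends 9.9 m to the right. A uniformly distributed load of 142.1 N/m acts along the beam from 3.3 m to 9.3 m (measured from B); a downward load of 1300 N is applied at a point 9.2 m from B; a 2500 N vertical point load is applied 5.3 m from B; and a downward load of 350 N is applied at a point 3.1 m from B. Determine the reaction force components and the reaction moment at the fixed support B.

Resultant of the distributed load: 142.1 × 6 = 852.6 N at 6.3 m from B.
ΣF_x = 0: B_x = 0.
ΣF_y = 0: B_y − 142.1·6 − 1300 − 2500 − 350 = 0 → B_y = 5003 N.
ΣM about B: M_B − (142.1·6)·6.3 − 1300·9.2 − 2500·5.3 − 350·3.1 = 0 → M_B = 31670 N·m.

B_x = 0, B_y = 5003 N, M_B = 31670 N·m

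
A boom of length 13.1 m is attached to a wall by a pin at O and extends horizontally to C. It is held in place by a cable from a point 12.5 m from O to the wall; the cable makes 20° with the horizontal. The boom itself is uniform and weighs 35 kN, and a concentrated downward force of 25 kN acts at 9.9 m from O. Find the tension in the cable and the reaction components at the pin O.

ΣM about O: T·sin20°·12.5 − 35·6.55 − 25·9.9 = 0 → T = 476.75/(12.5·0.34202) = 111.514 ≈ 111.5 kN.
ΣF_x = 0: O_x − T·cos20° = 0 → O_x = 111.514 × 0.939693 = 104.8 kN.
ΣF_y = 0: O_y + T·sin20° − 35 − 25 = 0 → O_y = 60 − 111.514 × 0.34202 = 21.86 kN.

T = 111.5 kN, O_x = 104.8 kN, O_y = 21.86 kN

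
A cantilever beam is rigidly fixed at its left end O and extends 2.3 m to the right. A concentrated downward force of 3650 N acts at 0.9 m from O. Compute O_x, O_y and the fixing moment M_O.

ΣF_x = 0: O_x = 0.
ΣF_y = 0: O_y − 3650 = 0 → O_y = 3650 N.
ΣM about O: M_O − 3650·0.9 = 0 → M_O = 3285 N·m.

O_x = 0, O_y = 3650 N, M_O = 3285 N·m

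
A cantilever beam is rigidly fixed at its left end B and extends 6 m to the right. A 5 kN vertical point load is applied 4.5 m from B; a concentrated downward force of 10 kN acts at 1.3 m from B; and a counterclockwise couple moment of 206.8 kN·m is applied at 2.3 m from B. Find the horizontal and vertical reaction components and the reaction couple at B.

B_x = 0, B_y = 15.00 kN, M_B = -171.3 kN·m

ΣF_x = 0: B_x = 0.
ΣF_y = 0: B_y − 5 − 10 = 0 → B_y = 15.00 kN.
ΣM about B: M_B − 5·4.5 − 10·1.3 + 206.8 = 0 → M_B = -171.3 kN·m.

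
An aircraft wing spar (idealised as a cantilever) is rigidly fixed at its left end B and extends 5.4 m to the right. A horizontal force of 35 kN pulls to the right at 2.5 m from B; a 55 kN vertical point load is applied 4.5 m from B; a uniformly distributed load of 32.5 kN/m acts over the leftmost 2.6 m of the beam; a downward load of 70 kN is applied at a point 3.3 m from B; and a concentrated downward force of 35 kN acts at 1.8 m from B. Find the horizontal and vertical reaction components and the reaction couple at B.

B_x = -35.00 kN, B_y = 244.5 kN, M_B = 651.4 kN·m

Resultant of the distributed load: 32.5 × 2.6 = 84.5 kN at 1.3 m from B.
ΣF_x = 0: B_x + 35 = 0 → B_x = -35.00 kN.
ΣF_y = 0: B_y − 55 − 32.5·2.6 − 70 − 35 = 0 → B_y = 244.5 kN.
ΣM about B: M_B − 55·4.5 − (32.5·2.6)·1.3 − 70·3.3 − 35·1.8 = 0 → M_B = 651.4 kN·m.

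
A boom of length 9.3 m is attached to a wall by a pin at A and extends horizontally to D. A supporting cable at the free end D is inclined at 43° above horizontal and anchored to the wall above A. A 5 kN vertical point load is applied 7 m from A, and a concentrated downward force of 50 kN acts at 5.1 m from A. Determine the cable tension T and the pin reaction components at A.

T = 45.72 kN, A_x = 33.44 kN, A_y = 23.82 kN

ΣM about A: T·sin43°·9.3 − 5·7 − 50·5.1 = 0 → T = 290/(9.3·0.681998) = 45.7227 ≈ 45.72 kN.
ΣF_x = 0: A_x − T·cos43° = 0 → A_x = 45.7227 × 0.731354 = 33.44 kN.
ΣF_y = 0: A_y + T·sin43° − 5 − 50 = 0 → A_y = 55 − 45.7227 × 0.681998 = 23.82 kN.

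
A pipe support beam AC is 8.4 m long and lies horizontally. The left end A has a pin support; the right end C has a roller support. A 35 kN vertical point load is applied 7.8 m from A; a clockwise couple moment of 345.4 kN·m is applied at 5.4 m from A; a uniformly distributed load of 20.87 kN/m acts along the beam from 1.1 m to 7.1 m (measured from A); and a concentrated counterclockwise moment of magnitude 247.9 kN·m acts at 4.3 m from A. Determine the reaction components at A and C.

A_x = 0, A_y = 54.99 kN, C_y = 105.2 kN

Resultant of the distributed load: 20.87 × 6 = 125.22 kN at 4.1 m from A.
Taking moments about A: C_y·8.4 − 35·7.8 − 345.4 − (20.87·6)·4.1 + 247.9 = 0 → C_y = 883.902/8.4 = 105.226 ≈ 105.2 kN.
ΣF_y = 0: A_y + 105.226 − 35 − 20.87·6 = 0 → A_y = 54.99 kN.
ΣF_x = 0: no horizontal applied forces, so A_x = 0.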